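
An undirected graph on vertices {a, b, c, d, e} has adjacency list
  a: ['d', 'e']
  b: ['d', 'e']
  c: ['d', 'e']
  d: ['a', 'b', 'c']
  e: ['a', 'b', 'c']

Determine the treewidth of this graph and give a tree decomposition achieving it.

Treewidth 2.
One such decomposition:
Bags: B1 = {b, d, e}  B2 = {a, d, e}  B3 = {c, d, e}
Tree: B1–B2, B2–B3

The largest bag has 3 vertices, giving width 2; this decomposition certifies tw(G) ≤ 2. The edges b–e–a–d–b form a cycle, so G is not a tree and its treewidth is at least 2. Combining the bounds, tw(G) = 2.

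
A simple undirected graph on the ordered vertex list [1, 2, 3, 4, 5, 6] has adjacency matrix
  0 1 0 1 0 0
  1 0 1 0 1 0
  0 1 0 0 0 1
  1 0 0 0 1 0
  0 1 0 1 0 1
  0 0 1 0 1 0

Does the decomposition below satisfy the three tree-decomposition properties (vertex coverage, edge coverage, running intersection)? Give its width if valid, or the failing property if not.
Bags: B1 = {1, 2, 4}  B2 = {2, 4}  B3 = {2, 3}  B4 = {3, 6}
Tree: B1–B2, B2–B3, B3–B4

A tree decomposition must satisfy three properties: every vertex lies in some bag; for every edge, both endpoints lie together in some bag; and for every vertex, the bags containing it form a connected subtree. Here vertex 5 appears in no bag, so the decomposition is invalid.

No — vertex 5 appears in no bag.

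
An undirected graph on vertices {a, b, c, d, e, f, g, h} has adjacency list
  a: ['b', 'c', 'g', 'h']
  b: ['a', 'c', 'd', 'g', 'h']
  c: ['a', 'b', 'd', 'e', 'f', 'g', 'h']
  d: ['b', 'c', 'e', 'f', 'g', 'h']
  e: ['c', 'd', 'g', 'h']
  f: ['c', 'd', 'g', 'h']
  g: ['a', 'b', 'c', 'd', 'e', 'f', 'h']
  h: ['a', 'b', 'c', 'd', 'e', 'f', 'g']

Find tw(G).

A width-4 tree decomposition is:
Bags: B1 = {c, d, e, g, h}  B2 = {b, c, d, g, h}  B3 = {c, d, f, g, h}  B4 = {a, b, c, g, h}
Tree: B1–B2, B1–B3, B2–B4
Each bag holds 5 vertices, so the decomposition has width 4, which upper-bounds the treewidth. On the other hand G contains the 5-clique {c, d, e, g, h}. A clique must lie in a single bag of any decomposition, so no decomposition can have width below 4. Combining the bounds, tw(G) = 4.

4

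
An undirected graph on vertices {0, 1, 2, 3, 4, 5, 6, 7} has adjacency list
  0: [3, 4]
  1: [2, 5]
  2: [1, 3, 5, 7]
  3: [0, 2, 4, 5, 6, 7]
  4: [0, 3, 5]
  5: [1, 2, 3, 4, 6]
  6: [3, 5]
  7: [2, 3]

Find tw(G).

A width-2 tree decomposition is:
Bags: B1 = {2, 3, 5}  B2 = {2, 3, 7}  B3 = {3, 4, 5}  B4 = {1, 2, 5}  B5 = {0, 3, 4}  B6 = {3, 5, 6}
Tree: B1–B2, B1–B3, B1–B4, B3–B5, B1–B6
Every bag has size at most 3, so the width is 3 − 1 = 2 and tw(G) ≤ 2. For the lower bound, the 3 vertices {1, 2, 5} are pairwise adjacent, and any tree decomposition puts a clique entirely inside one bag — forcing width ≥ 2. The upper and lower bounds meet at 2, so that is the treewidth.

2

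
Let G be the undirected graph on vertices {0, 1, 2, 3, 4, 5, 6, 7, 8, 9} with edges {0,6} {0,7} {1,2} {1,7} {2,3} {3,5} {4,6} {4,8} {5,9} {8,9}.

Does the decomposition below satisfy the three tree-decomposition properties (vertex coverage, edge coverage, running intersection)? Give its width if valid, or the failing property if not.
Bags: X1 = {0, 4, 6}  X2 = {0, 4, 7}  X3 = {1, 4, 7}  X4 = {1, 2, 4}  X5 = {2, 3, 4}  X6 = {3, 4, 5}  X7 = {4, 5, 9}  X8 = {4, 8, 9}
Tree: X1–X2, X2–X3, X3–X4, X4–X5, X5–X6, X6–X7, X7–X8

Yes; width 2.

Checking the three conditions: (i) the bags cover all of {0, 1, 2, 3, 4, 5, 6, 7, 8, 9}; (ii) for each edge, some bag contains both endpoints; (iii) the bags containing any fixed vertex form a subtree. All hold, so the decomposition is valid with width 3 − 1 = 2.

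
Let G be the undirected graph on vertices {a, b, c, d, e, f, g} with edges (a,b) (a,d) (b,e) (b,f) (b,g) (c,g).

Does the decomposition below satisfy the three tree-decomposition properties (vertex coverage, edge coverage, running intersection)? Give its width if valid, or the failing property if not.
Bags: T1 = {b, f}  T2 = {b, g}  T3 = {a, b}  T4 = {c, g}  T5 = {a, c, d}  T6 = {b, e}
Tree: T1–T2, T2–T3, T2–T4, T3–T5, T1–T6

No — bags containing vertex c are not connected in the tree.

A tree decomposition must satisfy three properties: every vertex lies in some bag; for every edge, both endpoints lie together in some bag; and for every vertex, the bags containing it form a connected subtree. Here bags containing vertex c are not connected in the tree, so the decomposition is invalid.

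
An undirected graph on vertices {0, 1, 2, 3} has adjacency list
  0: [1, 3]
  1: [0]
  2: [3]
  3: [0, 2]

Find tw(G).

A width-1 tree decomposition is:
Bags: B1 = {2, 3}  B2 = {0, 3}  B3 = {0, 1}
Tree: B1–B2, B2–B3
Every bag has size at most 2, so the width is 2 − 1 = 1 and tw(G) ≤ 1. Since G has at least one edge (e.g. 2–3), it is not an edgeless graph, so tw(G) ≥ 1. Combining the bounds, tw(G) = 1.

1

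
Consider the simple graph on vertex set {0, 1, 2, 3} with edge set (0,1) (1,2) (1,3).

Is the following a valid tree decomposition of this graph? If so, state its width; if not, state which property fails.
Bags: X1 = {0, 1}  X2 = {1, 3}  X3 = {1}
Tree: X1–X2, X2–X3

No — vertex 2 appears in no bag.

A tree decomposition must satisfy three properties: every vertex lies in some bag; for every edge, both endpoints lie together in some bag; and for every vertex, the bags containing it form a connected subtree. Here vertex 2 appears in no bag, so the decomposition is invalid.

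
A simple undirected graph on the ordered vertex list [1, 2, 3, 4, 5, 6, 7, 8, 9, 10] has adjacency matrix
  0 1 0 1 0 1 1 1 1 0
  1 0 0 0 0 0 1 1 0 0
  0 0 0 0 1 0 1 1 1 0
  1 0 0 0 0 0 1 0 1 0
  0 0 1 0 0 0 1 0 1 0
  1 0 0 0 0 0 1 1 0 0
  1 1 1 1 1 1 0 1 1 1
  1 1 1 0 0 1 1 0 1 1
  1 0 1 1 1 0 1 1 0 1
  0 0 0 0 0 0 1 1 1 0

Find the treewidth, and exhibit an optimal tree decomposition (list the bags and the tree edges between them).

The largest bag has 4 vertices, giving width 3; this decomposition certifies tw(G) ≤ 3. Conversely, {1, 7, 8, 9} is a clique of size 4, and the vertices of any clique must share a bag in every tree decomposition; so some bag has ≥ 4 vertices and tw(G) ≥ 3. Therefore the treewidth is 3.

Treewidth 3.
One such decomposition:
Bags: B1 = {3, 7, 8, 9}  B2 = {1, 7, 8, 9}  B3 = {1, 2, 7, 8}  B4 = {1, 4, 7, 9}  B5 = {1, 6, 7, 8}  B6 = {3, 5, 7, 9}  B7 = {7, 8, 9, 10}
Tree: B1–B2, B2–B3, B2–B4, B2–B5, B1–B6, B1–B7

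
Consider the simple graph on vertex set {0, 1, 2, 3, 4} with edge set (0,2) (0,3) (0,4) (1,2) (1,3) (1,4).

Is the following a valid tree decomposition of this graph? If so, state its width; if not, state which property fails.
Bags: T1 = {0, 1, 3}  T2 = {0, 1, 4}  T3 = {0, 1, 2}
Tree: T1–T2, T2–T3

Checking the three conditions: (i) the bags cover all of {0, 1, 2, 3, 4}; (ii) for each edge, some bag contains both endpoints; (iii) the bags containing any fixed vertex form a subtree. All hold, so the decomposition is valid with width 3 − 1 = 2.

Yes; width 2.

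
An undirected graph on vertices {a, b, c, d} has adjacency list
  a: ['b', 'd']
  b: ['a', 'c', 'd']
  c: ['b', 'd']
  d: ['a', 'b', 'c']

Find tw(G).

A width-2 tree decomposition is:
Bags: B1 = {b, c, d}  B2 = {a, b, d}
Tree: B1–B2
Each bag holds 3 vertices, so the decomposition has width 2, which upper-bounds the treewidth. For the lower bound, the 3 vertices {b, c, d} are pairwise adjacent, and any tree decomposition puts a clique entirely inside one bag — forcing width ≥ 2. Hence tw(G) = 2 exactly.

2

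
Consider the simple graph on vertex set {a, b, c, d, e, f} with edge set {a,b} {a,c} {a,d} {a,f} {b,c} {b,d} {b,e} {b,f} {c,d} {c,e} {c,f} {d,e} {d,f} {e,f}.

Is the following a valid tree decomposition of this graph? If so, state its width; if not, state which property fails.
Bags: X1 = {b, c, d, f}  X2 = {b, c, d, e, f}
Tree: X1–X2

A tree decomposition must satisfy three properties: every vertex lies in some bag; for every edge, both endpoints lie together in some bag; and for every vertex, the bags containing it form a connected subtree. Here vertex a appears in no bag, so the decomposition is invalid.

No — vertex a appears in no bag.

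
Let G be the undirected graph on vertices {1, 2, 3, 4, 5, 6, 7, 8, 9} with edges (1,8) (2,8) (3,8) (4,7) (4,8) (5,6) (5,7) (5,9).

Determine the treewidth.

A width-1 tree decomposition is:
Bags: B1 = {4, 8}  B2 = {4, 7}  B3 = {3, 8}  B4 = {5, 7}  B5 = {2, 8}  B6 = {5, 6}  B7 = {1, 8}  B8 = {5, 9}
Tree: B1–B2, B1–B3, B2–B4, B1–B5, B4–B6, B1–B7, B4–B8
The largest bag has 2 vertices, giving width 1; this decomposition certifies tw(G) ≤ 1. Since G has at least one edge (e.g. 4–8), it is not an edgeless graph, so tw(G) ≥ 1. Hence tw(G) = 1 exactly.

1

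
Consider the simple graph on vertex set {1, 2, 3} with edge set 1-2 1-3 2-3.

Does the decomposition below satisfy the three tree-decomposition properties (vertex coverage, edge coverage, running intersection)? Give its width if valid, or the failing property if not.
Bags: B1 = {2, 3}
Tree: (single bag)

A tree decomposition must satisfy three properties: every vertex lies in some bag; for every edge, both endpoints lie together in some bag; and for every vertex, the bags containing it form a connected subtree. Here vertex 1 appears in no bag, so the decomposition is invalid.

No — vertex 1 appears in no bag.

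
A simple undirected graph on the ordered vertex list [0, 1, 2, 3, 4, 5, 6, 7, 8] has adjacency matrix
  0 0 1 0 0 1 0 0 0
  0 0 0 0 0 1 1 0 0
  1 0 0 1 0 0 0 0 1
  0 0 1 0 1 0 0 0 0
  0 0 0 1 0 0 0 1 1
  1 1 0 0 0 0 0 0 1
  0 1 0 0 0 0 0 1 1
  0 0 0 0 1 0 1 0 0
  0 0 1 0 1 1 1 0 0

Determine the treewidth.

A width-3 tree decomposition is:
Bags: B1 = {0, 2, 3, 5}  B2 = {2, 3, 5, 8}  B3 = {3, 4, 5, 8}  B4 = {1, 4, 5, 8}  B5 = {1, 4, 6, 8}  B6 = {1, 4, 6, 7}
Tree: B1–B2, B2–B3, B3–B4, B4–B5, B5–B6
The largest bag has 4 vertices, giving width 3; this decomposition certifies tw(G) ≤ 3. For the lower bound: the 4 vertex sets {0,2,3}, {5}, {8}, {1,4,6,7} are disjoint, each induces a connected subgraph, and every pair is joined by at least one edge of G. Contracting each set to a single vertex therefore yields K_{4} as a minor, and since treewidth is minor-monotone, tw(G) ≥ tw(K_{4}) = 3. Therefore the treewidth is 3.

3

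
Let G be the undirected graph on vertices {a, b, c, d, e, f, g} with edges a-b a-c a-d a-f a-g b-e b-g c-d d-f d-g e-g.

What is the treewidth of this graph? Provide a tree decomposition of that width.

The largest bag has 3 vertices, giving width 2; this decomposition certifies tw(G) ≤ 2. On the other hand G contains the 3-clique {b, e, g}. A clique must lie in a single bag of any decomposition, so no decomposition can have width below 2. Therefore the treewidth is 2.

Treewidth 2.
One optimal decomposition is:
Bags: B1 = {a, d, g}  B2 = {a, c, d}  B3 = {a, b, g}  B4 = {a, d, f}  B5 = {b, e, g}
Tree: B1–B2, B1–B3, B1–B4, B3–B5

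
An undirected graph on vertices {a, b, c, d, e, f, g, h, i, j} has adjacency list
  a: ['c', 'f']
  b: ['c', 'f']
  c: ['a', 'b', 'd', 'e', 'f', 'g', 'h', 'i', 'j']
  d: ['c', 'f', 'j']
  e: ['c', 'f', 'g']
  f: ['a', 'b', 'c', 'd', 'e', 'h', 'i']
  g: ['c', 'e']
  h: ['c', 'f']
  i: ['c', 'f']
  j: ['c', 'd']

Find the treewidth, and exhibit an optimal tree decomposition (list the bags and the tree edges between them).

Every bag has size at most 3, so the width is 3 − 1 = 2 and tw(G) ≤ 2. Conversely, {c, e, g} is a clique of size 3, and the vertices of any clique must share a bag in every tree decomposition; so some bag has ≥ 3 vertices and tw(G) ≥ 2. Therefore the treewidth is 2.

Treewidth 2.
One such decomposition:
Bags: B1 = {c, d, f}  B2 = {c, e, f}  B3 = {c, e, g}  B4 = {a, c, f}  B5 = {c, d, j}  B6 = {c, f, i}  B7 = {b, c, f}  B8 = {c, f, h}
Tree: B1–B2, B2–B3, B2–B4, B1–B5, B1–B6, B1–B7, B6–B8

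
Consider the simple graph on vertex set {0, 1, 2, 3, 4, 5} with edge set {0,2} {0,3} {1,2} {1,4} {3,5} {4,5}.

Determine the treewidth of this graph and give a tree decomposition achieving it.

Each bag holds 3 vertices, so the decomposition has width 2, which upper-bounds the treewidth. The edges 3–0–2–1–4–5–3 form a cycle, so G is not a tree and its treewidth is at least 2. Hence tw(G) = 2 exactly.

Treewidth 2.
One optimal decomposition is:
Bags: B1 = {0, 2, 3}  B2 = {1, 2, 3}  B3 = {1, 3, 4}  B4 = {3, 4, 5}
Tree: B1–B2, B2–B3, B3–B4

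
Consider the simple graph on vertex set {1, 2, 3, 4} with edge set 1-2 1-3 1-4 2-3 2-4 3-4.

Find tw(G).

A width-3 tree decomposition is:
Bags: B1 = {1, 2, 3, 4}
Tree: (single bag)
A single bag containing all 4 vertices is trivially a valid decomposition of width 3. Conversely, {1, 2, 3, 4} is a clique of size 4, and the vertices of any clique must share a bag in every tree decomposition; so some bag has ≥ 4 vertices and tw(G) ≥ 3. Hence tw(G) = 3 exactly.

3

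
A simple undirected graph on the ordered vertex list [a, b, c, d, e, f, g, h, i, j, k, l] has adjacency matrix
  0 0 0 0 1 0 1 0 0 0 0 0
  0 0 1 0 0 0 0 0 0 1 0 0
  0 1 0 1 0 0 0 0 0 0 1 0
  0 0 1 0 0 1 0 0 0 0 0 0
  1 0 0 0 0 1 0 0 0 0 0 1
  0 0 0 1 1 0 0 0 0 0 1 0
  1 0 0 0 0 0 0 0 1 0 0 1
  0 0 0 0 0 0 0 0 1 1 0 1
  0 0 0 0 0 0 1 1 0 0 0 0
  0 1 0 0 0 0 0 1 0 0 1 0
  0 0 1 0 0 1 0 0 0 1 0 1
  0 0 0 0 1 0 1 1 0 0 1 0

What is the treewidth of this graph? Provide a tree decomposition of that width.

Treewidth 3.
Bags: B1 = {a, e, g, i}  B2 = {e, g, i, l}  B3 = {e, h, i, l}  B4 = {e, f, h, l}  B5 = {f, h, k, l}  B6 = {f, h, j, k}  B7 = {d, f, j, k}  B8 = {c, d, j, k}  B9 = {b, c, d, j}
Tree: B1–B2, B2–B3, B3–B4, B4–B5, B5–B6, B6–B7, B7–B8, B8–B9

Every bag has size at most 4, so the width is 4 − 1 = 3 and tw(G) ≤ 3. For the lower bound: the 4 vertex sets {a,g,i}, {e}, {l}, {f,h,j,k} are disjoint, each induces a connected subgraph, and every pair is joined by at least one edge of G. Contracting each set to a single vertex therefore yields K_{4} as a minor, and since treewidth is minor-monotone, tw(G) ≥ tw(K_{4}) = 3. Hence tw(G) = 3 exactly.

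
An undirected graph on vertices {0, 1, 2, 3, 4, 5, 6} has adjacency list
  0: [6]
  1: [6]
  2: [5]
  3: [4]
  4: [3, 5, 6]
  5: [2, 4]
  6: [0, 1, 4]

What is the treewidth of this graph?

A width-1 tree decomposition is:
Bags: B1 = {3, 4}  B2 = {4, 6}  B3 = {1, 6}  B4 = {4, 5}  B5 = {0, 6}  B6 = {2, 5}
Tree: B1–B2, B2–B3, B1–B4, B3–B5, B4–B6
The largest bag has 2 vertices, giving width 1; this decomposition certifies tw(G) ≤ 1. Since G has at least one edge (e.g. 4–3), it is not an edgeless graph, so tw(G) ≥ 1. Therefore the treewidth is 1.

1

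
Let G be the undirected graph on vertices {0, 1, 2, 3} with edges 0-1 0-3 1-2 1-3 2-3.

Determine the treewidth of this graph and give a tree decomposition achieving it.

Each bag holds 3 vertices, so the decomposition has width 2, which upper-bounds the treewidth. For the lower bound, the 3 vertices {0, 1, 3} are pairwise adjacent, and any tree decomposition puts a clique entirely inside one bag — forcing width ≥ 2. The upper and lower bounds meet at 2, so that is the treewidth.

Treewidth 2.
Bags: B1 = {0, 1, 3}  B2 = {1, 2, 3}
Tree: B1–B2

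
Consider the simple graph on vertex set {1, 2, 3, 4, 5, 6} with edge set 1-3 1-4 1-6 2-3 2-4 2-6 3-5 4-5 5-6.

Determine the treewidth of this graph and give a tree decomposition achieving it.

Treewidth 3.
Bags: B1 = {1, 2, 5, 6}  B2 = {1, 2, 4, 5}  B3 = {1, 2, 3, 5}
Tree: B1–B2, B2–B3

Each bag holds 4 vertices, so the decomposition has width 3, which upper-bounds the treewidth. For the lower bound: the 4 vertex sets {5,6}, {1,4}, {2}, {3} are disjoint, each induces a connected subgraph, and every pair is joined by at least one edge of G. Contracting each set to a single vertex therefore yields K_{4} as a minor, and since treewidth is minor-monotone, tw(G) ≥ tw(K_{4}) = 3. Therefore the treewidth is 3.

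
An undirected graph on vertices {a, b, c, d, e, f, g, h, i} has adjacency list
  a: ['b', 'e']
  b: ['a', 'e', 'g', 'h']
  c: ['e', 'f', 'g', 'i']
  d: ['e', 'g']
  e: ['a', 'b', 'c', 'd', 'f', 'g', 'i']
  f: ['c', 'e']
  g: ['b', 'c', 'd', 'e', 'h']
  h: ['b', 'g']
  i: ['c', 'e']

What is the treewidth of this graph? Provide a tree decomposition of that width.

Treewidth 2.
Bags: B1 = {d, e, g}  B2 = {c, e, g}  B3 = {c, e, f}  B4 = {c, e, i}  B5 = {b, e, g}  B6 = {a, b, e}  B7 = {b, g, h}
Tree: B1–B2, B2–B3, B3–B4, B2–B5, B5–B6, B5–B7

The largest bag has 3 vertices, giving width 2; this decomposition certifies tw(G) ≤ 2. On the other hand G contains the 3-clique {d, e, g}. A clique must lie in a single bag of any decomposition, so no decomposition can have width below 2. Combining the bounds, tw(G) = 2.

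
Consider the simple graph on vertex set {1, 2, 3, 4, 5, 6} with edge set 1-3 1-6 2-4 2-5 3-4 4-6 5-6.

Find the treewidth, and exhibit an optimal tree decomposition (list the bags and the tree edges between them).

Treewidth 2.
One optimal decomposition is:
Bags: B1 = {1, 3, 4}  B2 = {1, 4, 6}  B3 = {2, 4, 6}  B4 = {2, 5, 6}
Tree: B1–B2, B2–B3, B3–B4

Every bag has size at most 3, so the width is 3 − 1 = 2 and tw(G) ≤ 2. Since 3–1–6–4–3 is a cycle in G, G is not acyclic. Forests are exactly the graphs of treewidth ≤ 1, so tw(G) ≥ 2. Hence tw(G) = 2 exactly.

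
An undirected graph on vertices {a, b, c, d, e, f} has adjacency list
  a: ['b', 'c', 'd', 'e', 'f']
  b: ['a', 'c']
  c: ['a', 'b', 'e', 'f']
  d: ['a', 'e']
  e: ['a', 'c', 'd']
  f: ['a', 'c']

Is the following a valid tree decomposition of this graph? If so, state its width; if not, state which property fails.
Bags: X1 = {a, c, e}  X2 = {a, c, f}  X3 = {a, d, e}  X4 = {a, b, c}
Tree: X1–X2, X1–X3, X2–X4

Every vertex of G appears in some bag (union = {a, b, c, d, e, f}); every edge is covered by a bag; and for each vertex v the set of bags containing v is connected in the bag tree. The decomposition is therefore valid. The largest bag has 3 vertices, so the width is 2.

Yes; width 2.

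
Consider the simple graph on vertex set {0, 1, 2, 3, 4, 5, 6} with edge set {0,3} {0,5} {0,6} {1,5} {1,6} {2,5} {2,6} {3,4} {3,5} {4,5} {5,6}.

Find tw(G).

2

A width-2 tree decomposition is:
Bags: B1 = {0, 3, 5}  B2 = {0, 5, 6}  B3 = {3, 4, 5}  B4 = {1, 5, 6}  B5 = {2, 5, 6}
Tree: B1–B2, B1–B3, B2–B4, B4–B5
Each bag holds 3 vertices, so the decomposition has width 2, which upper-bounds the treewidth. For the lower bound, the 3 vertices {0, 3, 5} are pairwise adjacent, and any tree decomposition puts a clique entirely inside one bag — forcing width ≥ 2. The upper and lower bounds meet at 2, so that is the treewidth.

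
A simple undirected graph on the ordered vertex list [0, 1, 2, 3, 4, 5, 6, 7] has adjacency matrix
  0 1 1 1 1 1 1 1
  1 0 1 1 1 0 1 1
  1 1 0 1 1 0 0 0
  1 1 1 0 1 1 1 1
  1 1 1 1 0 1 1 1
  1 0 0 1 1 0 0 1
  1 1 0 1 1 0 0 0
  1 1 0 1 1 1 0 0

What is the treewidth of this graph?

4

A width-4 tree decomposition is:
Bags: B1 = {0, 1, 3, 4, 7}  B2 = {0, 3, 4, 5, 7}  B3 = {0, 1, 2, 3, 4}  B4 = {0, 1, 3, 4, 6}
Tree: B1–B2, B1–B3, B3–B4
Every bag has size at most 5, so the width is 5 − 1 = 4 and tw(G) ≤ 4. On the other hand G contains the 5-clique {0, 1, 2, 3, 4}. A clique must lie in a single bag of any decomposition, so no decomposition can have width below 4. Hence tw(G) = 4 exactly.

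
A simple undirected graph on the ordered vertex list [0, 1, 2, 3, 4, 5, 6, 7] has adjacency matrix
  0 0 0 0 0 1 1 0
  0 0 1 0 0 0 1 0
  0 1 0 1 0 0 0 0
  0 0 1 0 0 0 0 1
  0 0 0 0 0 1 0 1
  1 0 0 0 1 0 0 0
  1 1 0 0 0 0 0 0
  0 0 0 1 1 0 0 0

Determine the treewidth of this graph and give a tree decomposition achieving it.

The largest bag has 3 vertices, giving width 2; this decomposition certifies tw(G) ≤ 2. The edges 7–3–2–1–6–0–5–4–7 form a cycle, so G is not a tree and its treewidth is at least 2. Combining the bounds, tw(G) = 2.

Treewidth 2.
One optimal decomposition is:
Bags: B1 = {2, 3, 7}  B2 = {1, 2, 7}  B3 = {1, 6, 7}  B4 = {0, 6, 7}  B5 = {0, 5, 7}  B6 = {4, 5, 7}
Tree: B1–B2, B2–B3, B3–B4, B4–B5, B5–B6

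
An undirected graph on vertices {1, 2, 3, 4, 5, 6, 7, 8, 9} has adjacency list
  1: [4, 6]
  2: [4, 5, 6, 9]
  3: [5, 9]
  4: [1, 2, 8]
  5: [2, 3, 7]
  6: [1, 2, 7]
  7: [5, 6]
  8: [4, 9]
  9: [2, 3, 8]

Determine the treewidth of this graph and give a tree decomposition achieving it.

Each bag holds 4 vertices, so the decomposition has width 3, which upper-bounds the treewidth. For the lower bound: the 4 vertex sets {3,8,9}, {4}, {2}, {1,5,6,7} are disjoint, each induces a connected subgraph, and every pair is joined by at least one edge of G. Contracting each set to a single vertex therefore yields K_{4} as a minor, and since treewidth is minor-monotone, tw(G) ≥ tw(K_{4}) = 3. Therefore the treewidth is 3.

Treewidth 3.
Bags: B1 = {3, 4, 8, 9}  B2 = {2, 3, 4, 9}  B3 = {2, 3, 4, 5}  B4 = {1, 2, 4, 5}  B5 = {1, 2, 5, 6}  B6 = {1, 5, 6, 7}
Tree: B1–B2, B2–B3, B3–B4, B4–B5, B5–B6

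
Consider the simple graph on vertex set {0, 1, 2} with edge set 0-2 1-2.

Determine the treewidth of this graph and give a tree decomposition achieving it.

Each bag holds 2 vertices, so the decomposition has width 1, which upper-bounds the treewidth. Any graph with an edge has treewidth ≥ 1, and G has the edge 0–2. Hence tw(G) = 1 exactly.

Treewidth 1.
Bags: B1 = {0, 2}  B2 = {1, 2}
Tree: B1–B2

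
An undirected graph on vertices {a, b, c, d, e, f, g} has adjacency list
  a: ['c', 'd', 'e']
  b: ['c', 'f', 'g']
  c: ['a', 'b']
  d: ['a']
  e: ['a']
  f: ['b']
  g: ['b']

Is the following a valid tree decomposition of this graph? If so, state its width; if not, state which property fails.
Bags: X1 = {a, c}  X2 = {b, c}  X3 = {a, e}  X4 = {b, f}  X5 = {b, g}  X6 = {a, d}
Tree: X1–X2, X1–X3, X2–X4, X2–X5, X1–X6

Vertex coverage: the bags together contain {a, b, c, d, e, f, g}, the full vertex set. Edge coverage: each edge of G has both endpoints in at least one bag. Running intersection: for every vertex, the bags containing it form a connected subtree. All three properties hold, so this is a valid tree decomposition of width max|bag| − 1 = 1, and hence tw(G) ≤ 1.

Yes; width 1.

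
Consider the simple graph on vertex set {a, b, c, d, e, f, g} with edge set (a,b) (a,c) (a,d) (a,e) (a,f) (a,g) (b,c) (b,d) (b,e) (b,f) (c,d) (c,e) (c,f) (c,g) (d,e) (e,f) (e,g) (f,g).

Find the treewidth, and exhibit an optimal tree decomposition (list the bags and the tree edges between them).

Treewidth 4.
Bags: B1 = {a, c, e, f, g}  B2 = {a, b, c, e, f}  B3 = {a, b, c, d, e}
Tree: B1–B2, B2–B3

Every bag has size at most 5, so the width is 5 − 1 = 4 and tw(G) ≤ 4. On the other hand G contains the 5-clique {a, b, c, d, e}. A clique must lie in a single bag of any decomposition, so no decomposition can have width below 4. Combining the bounds, tw(G) = 4.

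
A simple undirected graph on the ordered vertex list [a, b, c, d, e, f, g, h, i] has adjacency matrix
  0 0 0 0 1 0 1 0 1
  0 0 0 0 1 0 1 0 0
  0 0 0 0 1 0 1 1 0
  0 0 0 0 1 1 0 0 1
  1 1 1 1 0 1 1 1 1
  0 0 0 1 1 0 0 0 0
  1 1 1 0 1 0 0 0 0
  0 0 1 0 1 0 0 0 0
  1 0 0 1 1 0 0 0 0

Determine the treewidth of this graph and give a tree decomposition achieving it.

Treewidth 2.
Bags: B1 = {b, e, g}  B2 = {a, e, g}  B3 = {c, e, g}  B4 = {a, e, i}  B5 = {d, e, i}  B6 = {c, e, h}  B7 = {d, e, f}
Tree: B1–B2, B2–B3, B2–B4, B4–B5, B3–B6, B5–B7

The largest bag has 3 vertices, giving width 2; this decomposition certifies tw(G) ≤ 2. For the lower bound, the 3 vertices {d, e, f} are pairwise adjacent, and any tree decomposition puts a clique entirely inside one bag — forcing width ≥ 2. Hence tw(G) = 2 exactly.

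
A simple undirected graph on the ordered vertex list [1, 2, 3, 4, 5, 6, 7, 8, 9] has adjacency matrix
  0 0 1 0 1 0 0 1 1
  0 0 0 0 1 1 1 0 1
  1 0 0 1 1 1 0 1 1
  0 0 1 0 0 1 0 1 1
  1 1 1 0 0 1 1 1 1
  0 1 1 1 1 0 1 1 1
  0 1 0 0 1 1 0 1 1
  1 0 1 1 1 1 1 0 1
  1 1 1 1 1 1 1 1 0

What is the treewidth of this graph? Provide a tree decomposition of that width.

Every bag has size at most 5, so the width is 5 − 1 = 4 and tw(G) ≤ 4. On the other hand G contains the 5-clique {3, 4, 6, 8, 9}. A clique must lie in a single bag of any decomposition, so no decomposition can have width below 4. Combining the bounds, tw(G) = 4.

Treewidth 4.
One such decomposition:
Bags: B1 = {2, 5, 6, 7, 9}  B2 = {5, 6, 7, 8, 9}  B3 = {3, 5, 6, 8, 9}  B4 = {1, 3, 5, 8, 9}  B5 = {3, 4, 6, 8, 9}
Tree: B1–B2, B2–B3, B3–B4, B3–B5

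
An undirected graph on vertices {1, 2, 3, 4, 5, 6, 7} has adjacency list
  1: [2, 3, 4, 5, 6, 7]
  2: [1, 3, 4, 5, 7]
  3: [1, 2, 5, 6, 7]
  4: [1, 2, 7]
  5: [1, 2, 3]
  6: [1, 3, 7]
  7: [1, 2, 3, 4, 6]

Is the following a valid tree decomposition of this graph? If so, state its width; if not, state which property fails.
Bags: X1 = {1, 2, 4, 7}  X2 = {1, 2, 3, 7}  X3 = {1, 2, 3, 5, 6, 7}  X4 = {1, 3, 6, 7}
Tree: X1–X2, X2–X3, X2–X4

A tree decomposition must satisfy three properties: every vertex lies in some bag; for every edge, both endpoints lie together in some bag; and for every vertex, the bags containing it form a connected subtree. Here bags containing vertex 6 are not connected in the tree, so the decomposition is invalid.

No — bags containing vertex 6 are not connected in the tree.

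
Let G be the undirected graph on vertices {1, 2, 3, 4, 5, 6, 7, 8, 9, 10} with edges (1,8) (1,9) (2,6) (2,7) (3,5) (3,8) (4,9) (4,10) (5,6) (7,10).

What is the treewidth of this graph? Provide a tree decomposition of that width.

The largest bag has 3 vertices, giving width 2; this decomposition certifies tw(G) ≤ 2. For the lower bound, G contains the cycle 9–1–8–3–5–6–2–7–10–4–9, so G is not a forest; only forests have treewidth ≤ 1, hence tw(G) ≥ 2. The upper and lower bounds meet at 2, so that is the treewidth.

Treewidth 2.
One such decomposition:
Bags: B1 = {1, 8, 9}  B2 = {3, 8, 9}  B3 = {3, 5, 9}  B4 = {5, 6, 9}  B5 = {2, 6, 9}  B6 = {2, 7, 9}  B7 = {7, 9, 10}  B8 = {4, 9, 10}
Tree: B1–B2, B2–B3, B3–B4, B4–B5, B5–B6, B6–B7, B7–B8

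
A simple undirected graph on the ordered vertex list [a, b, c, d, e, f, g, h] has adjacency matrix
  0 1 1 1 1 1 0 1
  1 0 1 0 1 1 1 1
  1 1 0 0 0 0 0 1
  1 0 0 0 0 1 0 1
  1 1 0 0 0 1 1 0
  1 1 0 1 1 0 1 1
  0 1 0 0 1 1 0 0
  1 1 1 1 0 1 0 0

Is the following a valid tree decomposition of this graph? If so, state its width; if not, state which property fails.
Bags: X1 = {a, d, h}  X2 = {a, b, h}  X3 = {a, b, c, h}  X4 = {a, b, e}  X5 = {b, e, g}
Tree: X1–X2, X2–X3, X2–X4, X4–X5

No — vertex f appears in no bag.

A tree decomposition must satisfy three properties: every vertex lies in some bag; for every edge, both endpoints lie together in some bag; and for every vertex, the bags containing it form a connected subtree. Here vertex f appears in no bag, so the decomposition is invalid.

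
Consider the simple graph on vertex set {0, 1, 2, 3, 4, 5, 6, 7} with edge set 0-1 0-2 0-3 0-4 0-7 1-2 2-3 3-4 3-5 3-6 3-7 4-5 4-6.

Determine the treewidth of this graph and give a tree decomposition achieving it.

Treewidth 2.
One such decomposition:
Bags: B1 = {0, 3, 4}  B2 = {3, 4, 6}  B3 = {0, 2, 3}  B4 = {0, 1, 2}  B5 = {3, 4, 5}  B6 = {0, 3, 7}
Tree: B1–B2, B1–B3, B3–B4, B2–B5, B3–B6

Every bag has size at most 3, so the width is 3 − 1 = 2 and tw(G) ≤ 2. For the lower bound, the 3 vertices {0, 1, 2} are pairwise adjacent, and any tree decomposition puts a clique entirely inside one bag — forcing width ≥ 2. Hence tw(G) = 2 exactly.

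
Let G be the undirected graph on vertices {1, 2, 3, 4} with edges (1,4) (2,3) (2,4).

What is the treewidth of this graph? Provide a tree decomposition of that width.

Treewidth 1.
Bags: B1 = {2, 3}  B2 = {2, 4}  B3 = {1, 4}
Tree: B1–B2, B2–B3

Each bag holds 2 vertices, so the decomposition has width 1, which upper-bounds the treewidth. Since G has at least one edge (e.g. 3–2), it is not an edgeless graph, so tw(G) ≥ 1. Hence tw(G) = 1 exactly.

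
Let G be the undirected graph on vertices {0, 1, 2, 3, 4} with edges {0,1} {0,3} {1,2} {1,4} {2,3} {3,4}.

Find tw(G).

A width-2 tree decomposition is:
Bags: B1 = {1, 2, 3}  B2 = {1, 3, 4}  B3 = {0, 1, 3}
Tree: B1–B2, B2–B3
The largest bag has 3 vertices, giving width 2; this decomposition certifies tw(G) ≤ 2. The edges 3–2–1–4–3 form a cycle, so G is not a tree and its treewidth is at least 2. Hence tw(G) = 2 exactly.

2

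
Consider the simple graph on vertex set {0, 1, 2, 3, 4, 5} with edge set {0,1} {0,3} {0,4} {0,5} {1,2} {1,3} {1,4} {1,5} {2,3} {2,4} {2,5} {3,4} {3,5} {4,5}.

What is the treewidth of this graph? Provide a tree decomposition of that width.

The largest bag has 5 vertices, giving width 4; this decomposition certifies tw(G) ≤ 4. Conversely, {0, 1, 3, 4, 5} is a clique of size 5, and the vertices of any clique must share a bag in every tree decomposition; so some bag has ≥ 5 vertices and tw(G) ≥ 4. Hence tw(G) = 4 exactly.

Treewidth 4.
One optimal decomposition is:
Bags: B1 = {1, 2, 3, 4, 5}  B2 = {0, 1, 3, 4, 5}
Tree: B1–B2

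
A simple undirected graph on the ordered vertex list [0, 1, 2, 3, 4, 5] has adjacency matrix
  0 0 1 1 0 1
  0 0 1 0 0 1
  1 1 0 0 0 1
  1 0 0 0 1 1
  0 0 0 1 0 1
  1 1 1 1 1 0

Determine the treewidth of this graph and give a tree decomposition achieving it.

Treewidth 2.
One such decomposition:
Bags: B1 = {0, 3, 5}  B2 = {0, 2, 5}  B3 = {3, 4, 5}  B4 = {1, 2, 5}
Tree: B1–B2, B1–B3, B2–B4

Each bag holds 3 vertices, so the decomposition has width 2, which upper-bounds the treewidth. On the other hand G contains the 3-clique {0, 2, 5}. A clique must lie in a single bag of any decomposition, so no decomposition can have width below 2. Combining the bounds, tw(G) = 2.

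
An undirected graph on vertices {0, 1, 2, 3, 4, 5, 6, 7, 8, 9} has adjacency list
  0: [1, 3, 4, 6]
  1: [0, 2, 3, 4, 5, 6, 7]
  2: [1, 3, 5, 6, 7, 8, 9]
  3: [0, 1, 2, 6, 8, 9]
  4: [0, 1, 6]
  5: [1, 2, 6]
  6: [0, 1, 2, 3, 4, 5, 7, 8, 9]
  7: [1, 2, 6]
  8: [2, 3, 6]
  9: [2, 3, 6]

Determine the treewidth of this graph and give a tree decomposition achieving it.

The largest bag has 4 vertices, giving width 3; this decomposition certifies tw(G) ≤ 3. On the other hand G contains the 4-clique {2, 3, 6, 8}. A clique must lie in a single bag of any decomposition, so no decomposition can have width below 3. Hence tw(G) = 3 exactly.

Treewidth 3.
One optimal decomposition is:
Bags: B1 = {1, 2, 3, 6}  B2 = {2, 3, 6, 9}  B3 = {0, 1, 3, 6}  B4 = {2, 3, 6, 8}  B5 = {1, 2, 5, 6}  B6 = {1, 2, 6, 7}  B7 = {0, 1, 4, 6}
Tree: B1–B2, B1–B3, B1–B4, B1–B5, B5–B6, B3–B7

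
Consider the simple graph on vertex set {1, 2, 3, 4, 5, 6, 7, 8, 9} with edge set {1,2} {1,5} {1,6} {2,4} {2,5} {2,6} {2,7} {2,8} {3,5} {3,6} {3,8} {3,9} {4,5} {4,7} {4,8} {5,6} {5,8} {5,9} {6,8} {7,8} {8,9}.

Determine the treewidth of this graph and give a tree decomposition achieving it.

Each bag holds 4 vertices, so the decomposition has width 3, which upper-bounds the treewidth. Conversely, {3, 5, 8, 9} is a clique of size 4, and the vertices of any clique must share a bag in every tree decomposition; so some bag has ≥ 4 vertices and tw(G) ≥ 3. Therefore the treewidth is 3.

Treewidth 3.
Bags: B1 = {2, 5, 6, 8}  B2 = {3, 5, 6, 8}  B3 = {2, 4, 5, 8}  B4 = {3, 5, 8, 9}  B5 = {2, 4, 7, 8}  B6 = {1, 2, 5, 6}
Tree: B1–B2, B1–B3, B2–B4, B3–B5, B1–B6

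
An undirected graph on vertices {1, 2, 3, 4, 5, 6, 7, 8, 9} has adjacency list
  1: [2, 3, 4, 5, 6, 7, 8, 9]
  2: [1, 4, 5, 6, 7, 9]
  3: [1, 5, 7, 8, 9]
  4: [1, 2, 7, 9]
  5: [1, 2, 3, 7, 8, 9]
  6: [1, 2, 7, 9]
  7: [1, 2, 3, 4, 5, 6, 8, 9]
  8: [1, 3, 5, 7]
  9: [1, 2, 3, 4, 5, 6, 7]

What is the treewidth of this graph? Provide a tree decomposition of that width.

Every bag has size at most 5, so the width is 5 − 1 = 4 and tw(G) ≤ 4. For the lower bound, the 5 vertices {1, 3, 5, 7, 8} are pairwise adjacent, and any tree decomposition puts a clique entirely inside one bag — forcing width ≥ 4. Hence tw(G) = 4 exactly.

Treewidth 4.
One optimal decomposition is:
Bags: B1 = {1, 2, 4, 7, 9}  B2 = {1, 2, 5, 7, 9}  B3 = {1, 2, 6, 7, 9}  B4 = {1, 3, 5, 7, 9}  B5 = {1, 3, 5, 7, 8}
Tree: B1–B2, B1–B3, B2–B4, B4–B5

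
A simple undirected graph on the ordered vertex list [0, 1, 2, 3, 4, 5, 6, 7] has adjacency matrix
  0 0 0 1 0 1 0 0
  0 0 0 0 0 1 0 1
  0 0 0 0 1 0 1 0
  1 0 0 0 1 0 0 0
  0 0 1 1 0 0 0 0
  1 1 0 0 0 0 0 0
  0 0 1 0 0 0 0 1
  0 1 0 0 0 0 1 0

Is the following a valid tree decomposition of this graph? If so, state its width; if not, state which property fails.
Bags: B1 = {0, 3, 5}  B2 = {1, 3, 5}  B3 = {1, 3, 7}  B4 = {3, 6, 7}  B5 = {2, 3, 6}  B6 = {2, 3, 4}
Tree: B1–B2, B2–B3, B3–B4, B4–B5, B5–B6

Checking the three conditions: (i) the bags cover all of {0, 1, 2, 3, 4, 5, 6, 7}; (ii) for each edge, some bag contains both endpoints; (iii) the bags containing any fixed vertex form a subtree. All hold, so the decomposition is valid with width 3 − 1 = 2.

Yes; width 2.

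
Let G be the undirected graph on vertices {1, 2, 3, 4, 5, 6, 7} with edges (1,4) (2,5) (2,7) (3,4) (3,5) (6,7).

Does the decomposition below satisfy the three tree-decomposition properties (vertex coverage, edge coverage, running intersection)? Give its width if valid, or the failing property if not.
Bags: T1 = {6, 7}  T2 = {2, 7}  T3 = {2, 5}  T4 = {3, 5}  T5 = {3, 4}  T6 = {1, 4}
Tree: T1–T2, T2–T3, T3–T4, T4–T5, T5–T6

Every vertex of G appears in some bag (union = {1, 2, 3, 4, 5, 6, 7}); every edge is covered by a bag; and for each vertex v the set of bags containing v is connected in the bag tree. The decomposition is therefore valid. The largest bag has 2 vertices, so the width is 1.

Yes; width 1.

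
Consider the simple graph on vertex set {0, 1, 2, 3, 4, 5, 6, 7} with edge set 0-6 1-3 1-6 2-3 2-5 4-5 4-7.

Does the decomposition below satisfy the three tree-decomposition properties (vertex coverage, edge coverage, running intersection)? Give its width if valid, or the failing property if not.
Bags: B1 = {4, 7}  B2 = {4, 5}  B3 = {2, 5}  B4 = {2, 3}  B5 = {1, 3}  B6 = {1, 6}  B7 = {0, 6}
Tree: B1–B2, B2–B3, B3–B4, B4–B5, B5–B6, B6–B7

Yes; width 1.

Every vertex of G appears in some bag (union = {0, 1, 2, 3, 4, 5, 6, 7}); every edge is covered by a bag; and for each vertex v the set of bags containing v is connected in the bag tree. The decomposition is therefore valid. The largest bag has 2 vertices, so the width is 1.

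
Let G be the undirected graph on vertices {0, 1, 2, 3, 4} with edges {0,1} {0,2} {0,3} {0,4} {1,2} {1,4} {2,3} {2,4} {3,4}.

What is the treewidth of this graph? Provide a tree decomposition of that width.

The largest bag has 4 vertices, giving width 3; this decomposition certifies tw(G) ≤ 3. Conversely, {0, 1, 2, 4} is a clique of size 4, and the vertices of any clique must share a bag in every tree decomposition; so some bag has ≥ 4 vertices and tw(G) ≥ 3. Hence tw(G) = 3 exactly.

Treewidth 3.
Bags: B1 = {0, 2, 3, 4}  B2 = {0, 1, 2, 4}
Tree: B1–B2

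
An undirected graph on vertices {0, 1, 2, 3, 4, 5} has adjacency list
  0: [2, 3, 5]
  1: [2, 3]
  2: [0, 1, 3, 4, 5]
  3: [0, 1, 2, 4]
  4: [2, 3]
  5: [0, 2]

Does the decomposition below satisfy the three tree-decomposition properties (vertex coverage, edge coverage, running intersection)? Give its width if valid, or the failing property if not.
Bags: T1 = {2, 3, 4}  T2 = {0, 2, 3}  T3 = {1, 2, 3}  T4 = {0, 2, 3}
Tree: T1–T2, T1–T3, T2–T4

No — vertex 5 appears in no bag.

A tree decomposition must satisfy three properties: every vertex lies in some bag; for every edge, both endpoints lie together in some bag; and for every vertex, the bags containing it form a connected subtree. Here vertex 5 appears in no bag, so the decomposition is invalid.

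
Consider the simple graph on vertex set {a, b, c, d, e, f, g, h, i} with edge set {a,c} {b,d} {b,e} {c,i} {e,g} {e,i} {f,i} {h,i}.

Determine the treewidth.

A width-1 tree decomposition is:
Bags: B1 = {e, i}  B2 = {c, i}  B3 = {e, g}  B4 = {a, c}  B5 = {f, i}  B6 = {b, e}  B7 = {b, d}  B8 = {h, i}
Tree: B1–B2, B1–B3, B2–B4, B2–B5, B3–B6, B6–B7, B2–B8
Every bag has size at most 2, so the width is 2 − 1 = 1 and tw(G) ≤ 1. Since G has at least one edge (e.g. e–i), it is not an edgeless graph, so tw(G) ≥ 1. The upper and lower bounds meet at 1, so that is the treewidth.

1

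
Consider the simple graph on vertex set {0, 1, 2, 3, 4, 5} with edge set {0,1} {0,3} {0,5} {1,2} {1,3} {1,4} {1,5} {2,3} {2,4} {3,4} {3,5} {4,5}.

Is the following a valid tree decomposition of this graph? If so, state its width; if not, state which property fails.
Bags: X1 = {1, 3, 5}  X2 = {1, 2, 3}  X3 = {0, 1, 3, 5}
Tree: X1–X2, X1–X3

A tree decomposition must satisfy three properties: every vertex lies in some bag; for every edge, both endpoints lie together in some bag; and for every vertex, the bags containing it form a connected subtree. Here vertex 4 appears in no bag, so the decomposition is invalid.

No — vertex 4 appears in no bag.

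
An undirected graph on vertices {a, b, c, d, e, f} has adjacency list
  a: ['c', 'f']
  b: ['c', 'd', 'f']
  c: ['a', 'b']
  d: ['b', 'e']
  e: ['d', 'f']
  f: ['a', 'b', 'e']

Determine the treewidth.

A width-2 tree decomposition is:
Bags: B1 = {a, c, f}  B2 = {b, c, f}  B3 = {b, e, f}  B4 = {b, d, e}
Tree: B1–B2, B2–B3, B3–B4
The largest bag has 3 vertices, giving width 2; this decomposition certifies tw(G) ≤ 2. Since a–c–b–f–a is a cycle in G, G is not acyclic. Forests are exactly the graphs of treewidth ≤ 1, so tw(G) ≥ 2. Hence tw(G) = 2 exactly.

2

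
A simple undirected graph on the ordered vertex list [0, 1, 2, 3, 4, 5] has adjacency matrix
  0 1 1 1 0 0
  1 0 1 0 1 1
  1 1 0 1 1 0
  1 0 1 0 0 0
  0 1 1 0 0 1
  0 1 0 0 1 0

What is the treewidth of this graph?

A width-2 tree decomposition is:
Bags: B1 = {1, 2, 4}  B2 = {1, 4, 5}  B3 = {0, 1, 2}  B4 = {0, 2, 3}
Tree: B1–B2, B1–B3, B3–B4
Every bag has size at most 3, so the width is 3 − 1 = 2 and tw(G) ≤ 2. For the lower bound, the 3 vertices {0, 1, 2} are pairwise adjacent, and any tree decomposition puts a clique entirely inside one bag — forcing width ≥ 2. The upper and lower bounds meet at 2, so that is the treewidth.

2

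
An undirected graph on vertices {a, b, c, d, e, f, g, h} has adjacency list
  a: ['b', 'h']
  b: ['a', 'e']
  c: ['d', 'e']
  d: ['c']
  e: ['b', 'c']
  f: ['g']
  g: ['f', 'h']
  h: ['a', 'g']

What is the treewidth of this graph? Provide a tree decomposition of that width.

Every bag has size at most 2, so the width is 2 − 1 = 1 and tw(G) ≤ 1. G has an edge, so its treewidth is at least 1. Combining the bounds, tw(G) = 1.

Treewidth 1.
One such decomposition:
Bags: B1 = {f, g}  B2 = {g, h}  B3 = {a, h}  B4 = {a, b}  B5 = {b, e}  B6 = {c, e}  B7 = {c, d}
Tree: B1–B2, B2–B3, B3–B4, B4–B5, B5–B6, B6–B7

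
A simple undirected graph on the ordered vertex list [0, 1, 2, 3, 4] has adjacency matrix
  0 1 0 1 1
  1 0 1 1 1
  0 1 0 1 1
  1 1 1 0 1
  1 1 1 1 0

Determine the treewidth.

3

A width-3 tree decomposition is:
Bags: B1 = {0, 1, 3, 4}  B2 = {1, 2, 3, 4}
Tree: B1–B2
The largest bag has 4 vertices, giving width 3; this decomposition certifies tw(G) ≤ 3. For the lower bound, the 4 vertices {0, 1, 3, 4} are pairwise adjacent, and any tree decomposition puts a clique entirely inside one bag — forcing width ≥ 3. Hence tw(G) = 3 exactly.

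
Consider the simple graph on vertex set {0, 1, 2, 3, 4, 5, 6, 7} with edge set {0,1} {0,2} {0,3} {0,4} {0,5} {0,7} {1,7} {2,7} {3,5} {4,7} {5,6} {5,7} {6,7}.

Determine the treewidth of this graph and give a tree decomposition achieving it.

Treewidth 2.
One optimal decomposition is:
Bags: B1 = {0, 5, 7}  B2 = {0, 4, 7}  B3 = {0, 1, 7}  B4 = {0, 3, 5}  B5 = {0, 2, 7}  B6 = {5, 6, 7}
Tree: B1–B2, B2–B3, B1–B4, B3–B5, B1–B6

The largest bag has 3 vertices, giving width 2; this decomposition certifies tw(G) ≤ 2. On the other hand G contains the 3-clique {0, 3, 5}. A clique must lie in a single bag of any decomposition, so no decomposition can have width below 2. Therefore the treewidth is 2.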